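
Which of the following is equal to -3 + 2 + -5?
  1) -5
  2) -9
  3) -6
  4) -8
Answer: 3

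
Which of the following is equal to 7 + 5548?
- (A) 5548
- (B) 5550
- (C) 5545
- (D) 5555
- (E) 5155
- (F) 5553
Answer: D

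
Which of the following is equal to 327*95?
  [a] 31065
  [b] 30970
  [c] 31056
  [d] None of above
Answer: a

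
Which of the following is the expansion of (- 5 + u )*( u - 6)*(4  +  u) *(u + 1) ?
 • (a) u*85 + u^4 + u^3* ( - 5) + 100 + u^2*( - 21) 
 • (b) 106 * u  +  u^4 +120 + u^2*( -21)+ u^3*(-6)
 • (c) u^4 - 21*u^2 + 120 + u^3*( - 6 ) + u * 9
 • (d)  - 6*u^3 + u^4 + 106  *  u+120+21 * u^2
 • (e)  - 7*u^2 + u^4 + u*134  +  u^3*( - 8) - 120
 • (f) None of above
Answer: b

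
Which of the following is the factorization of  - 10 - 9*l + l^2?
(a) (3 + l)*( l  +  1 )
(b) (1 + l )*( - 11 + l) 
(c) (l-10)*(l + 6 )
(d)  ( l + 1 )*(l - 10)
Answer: d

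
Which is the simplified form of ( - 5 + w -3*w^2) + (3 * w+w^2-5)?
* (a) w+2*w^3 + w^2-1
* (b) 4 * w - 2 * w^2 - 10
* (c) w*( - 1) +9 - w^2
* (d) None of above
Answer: b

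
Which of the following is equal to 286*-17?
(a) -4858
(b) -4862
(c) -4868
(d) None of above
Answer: b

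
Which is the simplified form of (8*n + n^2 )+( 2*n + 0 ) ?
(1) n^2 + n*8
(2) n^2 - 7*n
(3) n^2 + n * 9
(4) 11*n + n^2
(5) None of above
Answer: 5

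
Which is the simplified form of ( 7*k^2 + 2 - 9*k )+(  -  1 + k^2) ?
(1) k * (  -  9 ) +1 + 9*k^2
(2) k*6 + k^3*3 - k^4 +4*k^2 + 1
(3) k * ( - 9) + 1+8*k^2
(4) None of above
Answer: 3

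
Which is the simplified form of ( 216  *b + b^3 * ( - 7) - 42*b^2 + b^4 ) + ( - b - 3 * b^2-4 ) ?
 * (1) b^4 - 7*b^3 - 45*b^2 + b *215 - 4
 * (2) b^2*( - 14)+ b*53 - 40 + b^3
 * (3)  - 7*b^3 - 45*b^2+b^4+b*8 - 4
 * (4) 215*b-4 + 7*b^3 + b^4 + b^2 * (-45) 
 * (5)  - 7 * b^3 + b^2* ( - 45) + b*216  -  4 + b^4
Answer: 1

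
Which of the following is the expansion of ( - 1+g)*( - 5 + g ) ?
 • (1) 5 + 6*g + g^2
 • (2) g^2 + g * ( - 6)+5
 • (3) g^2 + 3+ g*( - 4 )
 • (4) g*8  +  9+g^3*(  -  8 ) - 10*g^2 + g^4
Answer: 2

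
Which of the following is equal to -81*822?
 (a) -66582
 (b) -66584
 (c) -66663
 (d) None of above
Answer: a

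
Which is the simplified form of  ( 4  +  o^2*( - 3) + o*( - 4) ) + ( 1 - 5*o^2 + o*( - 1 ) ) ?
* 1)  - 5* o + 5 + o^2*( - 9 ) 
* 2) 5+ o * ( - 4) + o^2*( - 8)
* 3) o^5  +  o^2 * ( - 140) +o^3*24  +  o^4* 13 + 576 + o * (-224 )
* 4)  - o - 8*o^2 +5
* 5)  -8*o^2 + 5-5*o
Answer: 5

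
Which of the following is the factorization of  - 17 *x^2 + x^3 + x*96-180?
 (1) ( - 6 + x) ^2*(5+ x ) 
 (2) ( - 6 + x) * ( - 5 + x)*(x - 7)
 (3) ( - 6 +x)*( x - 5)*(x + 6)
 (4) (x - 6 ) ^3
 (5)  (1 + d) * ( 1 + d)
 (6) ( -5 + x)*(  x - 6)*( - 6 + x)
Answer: 6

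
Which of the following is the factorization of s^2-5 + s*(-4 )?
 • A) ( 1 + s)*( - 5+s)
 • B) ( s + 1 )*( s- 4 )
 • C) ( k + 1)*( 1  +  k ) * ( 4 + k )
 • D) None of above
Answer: A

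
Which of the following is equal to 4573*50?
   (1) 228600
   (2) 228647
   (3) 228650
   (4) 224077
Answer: 3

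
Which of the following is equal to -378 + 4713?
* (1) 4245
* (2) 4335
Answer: 2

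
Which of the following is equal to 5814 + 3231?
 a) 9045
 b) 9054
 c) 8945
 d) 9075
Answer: a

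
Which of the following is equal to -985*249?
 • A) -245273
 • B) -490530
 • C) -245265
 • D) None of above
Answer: C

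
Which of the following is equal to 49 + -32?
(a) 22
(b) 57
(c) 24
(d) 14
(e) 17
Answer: e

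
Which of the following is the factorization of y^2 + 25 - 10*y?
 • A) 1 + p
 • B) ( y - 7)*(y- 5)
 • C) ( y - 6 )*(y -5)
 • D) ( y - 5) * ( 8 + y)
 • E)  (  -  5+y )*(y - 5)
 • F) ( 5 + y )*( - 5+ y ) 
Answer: E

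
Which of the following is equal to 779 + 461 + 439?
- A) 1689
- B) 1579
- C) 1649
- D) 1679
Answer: D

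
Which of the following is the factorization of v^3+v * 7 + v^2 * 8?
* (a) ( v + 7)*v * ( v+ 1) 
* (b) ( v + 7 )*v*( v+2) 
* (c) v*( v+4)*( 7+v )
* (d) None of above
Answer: a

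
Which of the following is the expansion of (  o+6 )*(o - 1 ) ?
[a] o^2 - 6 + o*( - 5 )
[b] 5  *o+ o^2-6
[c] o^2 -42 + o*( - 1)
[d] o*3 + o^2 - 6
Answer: b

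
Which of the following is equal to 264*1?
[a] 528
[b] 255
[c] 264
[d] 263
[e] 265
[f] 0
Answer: c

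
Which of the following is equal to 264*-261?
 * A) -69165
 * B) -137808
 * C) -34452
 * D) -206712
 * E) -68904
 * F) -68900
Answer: E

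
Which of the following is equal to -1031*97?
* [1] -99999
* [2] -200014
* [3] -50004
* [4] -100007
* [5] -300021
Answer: 4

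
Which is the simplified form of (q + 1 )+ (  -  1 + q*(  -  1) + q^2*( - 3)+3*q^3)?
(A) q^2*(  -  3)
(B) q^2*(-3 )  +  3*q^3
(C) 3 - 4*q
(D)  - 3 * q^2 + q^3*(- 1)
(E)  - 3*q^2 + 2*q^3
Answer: B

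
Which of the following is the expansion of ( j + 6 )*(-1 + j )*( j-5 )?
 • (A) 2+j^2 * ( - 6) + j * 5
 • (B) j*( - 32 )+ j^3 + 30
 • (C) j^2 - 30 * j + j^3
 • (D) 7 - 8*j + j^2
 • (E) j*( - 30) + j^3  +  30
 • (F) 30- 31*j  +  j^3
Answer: F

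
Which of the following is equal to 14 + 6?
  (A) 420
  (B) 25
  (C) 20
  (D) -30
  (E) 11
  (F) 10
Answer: C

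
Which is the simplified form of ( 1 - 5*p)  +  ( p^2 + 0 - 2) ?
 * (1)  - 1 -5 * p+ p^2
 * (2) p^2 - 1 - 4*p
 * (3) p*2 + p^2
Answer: 1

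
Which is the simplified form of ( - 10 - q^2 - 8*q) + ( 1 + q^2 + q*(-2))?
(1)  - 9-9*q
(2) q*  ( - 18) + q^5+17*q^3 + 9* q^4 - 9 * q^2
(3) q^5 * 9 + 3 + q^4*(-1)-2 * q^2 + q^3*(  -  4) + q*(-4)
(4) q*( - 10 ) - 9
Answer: 4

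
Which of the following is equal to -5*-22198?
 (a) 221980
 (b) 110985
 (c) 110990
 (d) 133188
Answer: c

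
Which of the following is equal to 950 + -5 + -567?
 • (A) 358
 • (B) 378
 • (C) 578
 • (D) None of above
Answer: B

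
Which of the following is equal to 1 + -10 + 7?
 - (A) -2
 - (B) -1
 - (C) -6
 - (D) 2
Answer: A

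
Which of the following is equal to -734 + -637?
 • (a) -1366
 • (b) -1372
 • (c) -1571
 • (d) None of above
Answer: d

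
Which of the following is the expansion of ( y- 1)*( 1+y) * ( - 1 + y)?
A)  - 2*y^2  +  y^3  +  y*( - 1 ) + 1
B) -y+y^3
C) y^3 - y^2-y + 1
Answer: C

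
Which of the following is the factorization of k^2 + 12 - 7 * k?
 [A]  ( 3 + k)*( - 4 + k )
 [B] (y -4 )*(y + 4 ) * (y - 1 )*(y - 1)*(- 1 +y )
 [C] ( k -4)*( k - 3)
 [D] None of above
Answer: C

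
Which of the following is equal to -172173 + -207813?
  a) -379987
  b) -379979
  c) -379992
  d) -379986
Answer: d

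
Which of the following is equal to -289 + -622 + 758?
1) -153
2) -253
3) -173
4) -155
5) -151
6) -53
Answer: 1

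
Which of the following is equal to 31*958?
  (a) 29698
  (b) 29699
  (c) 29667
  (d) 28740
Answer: a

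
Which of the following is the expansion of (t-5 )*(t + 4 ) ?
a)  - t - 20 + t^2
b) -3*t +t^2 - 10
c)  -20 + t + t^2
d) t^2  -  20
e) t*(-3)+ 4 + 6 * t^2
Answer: a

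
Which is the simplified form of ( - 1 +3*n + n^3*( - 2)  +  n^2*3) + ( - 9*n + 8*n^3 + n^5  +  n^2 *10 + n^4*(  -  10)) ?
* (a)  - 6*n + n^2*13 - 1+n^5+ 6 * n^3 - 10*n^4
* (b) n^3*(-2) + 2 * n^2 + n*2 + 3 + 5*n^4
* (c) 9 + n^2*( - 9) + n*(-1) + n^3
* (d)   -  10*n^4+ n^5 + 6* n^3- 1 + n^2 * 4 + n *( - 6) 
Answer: a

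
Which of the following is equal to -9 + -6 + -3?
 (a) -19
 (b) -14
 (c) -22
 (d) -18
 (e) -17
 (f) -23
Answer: d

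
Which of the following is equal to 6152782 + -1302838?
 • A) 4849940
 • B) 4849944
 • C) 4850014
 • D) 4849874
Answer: B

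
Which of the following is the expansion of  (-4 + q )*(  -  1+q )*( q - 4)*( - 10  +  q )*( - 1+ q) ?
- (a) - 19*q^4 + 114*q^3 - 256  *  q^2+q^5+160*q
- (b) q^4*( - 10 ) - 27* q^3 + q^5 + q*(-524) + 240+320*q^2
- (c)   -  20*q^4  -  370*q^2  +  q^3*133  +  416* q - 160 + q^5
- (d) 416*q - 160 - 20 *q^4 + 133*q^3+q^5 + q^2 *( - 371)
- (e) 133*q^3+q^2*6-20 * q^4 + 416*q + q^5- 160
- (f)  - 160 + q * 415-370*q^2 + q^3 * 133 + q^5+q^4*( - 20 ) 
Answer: c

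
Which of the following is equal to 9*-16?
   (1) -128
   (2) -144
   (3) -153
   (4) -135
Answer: 2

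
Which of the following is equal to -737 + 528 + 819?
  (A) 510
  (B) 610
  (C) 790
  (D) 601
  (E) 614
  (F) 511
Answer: B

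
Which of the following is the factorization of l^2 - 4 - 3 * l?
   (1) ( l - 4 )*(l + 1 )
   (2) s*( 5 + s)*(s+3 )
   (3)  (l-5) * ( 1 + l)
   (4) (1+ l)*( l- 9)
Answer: 1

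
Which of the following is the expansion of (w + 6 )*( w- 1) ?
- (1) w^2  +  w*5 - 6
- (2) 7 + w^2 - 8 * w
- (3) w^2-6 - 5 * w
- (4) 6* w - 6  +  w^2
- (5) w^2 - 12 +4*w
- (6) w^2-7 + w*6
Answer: 1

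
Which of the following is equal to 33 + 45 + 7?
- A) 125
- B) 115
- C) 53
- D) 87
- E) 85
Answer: E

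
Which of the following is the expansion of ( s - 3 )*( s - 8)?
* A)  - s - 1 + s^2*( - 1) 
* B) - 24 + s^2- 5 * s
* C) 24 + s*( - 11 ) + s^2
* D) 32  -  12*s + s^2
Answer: C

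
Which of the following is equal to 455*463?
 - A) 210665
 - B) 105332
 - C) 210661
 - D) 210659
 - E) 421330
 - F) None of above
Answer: A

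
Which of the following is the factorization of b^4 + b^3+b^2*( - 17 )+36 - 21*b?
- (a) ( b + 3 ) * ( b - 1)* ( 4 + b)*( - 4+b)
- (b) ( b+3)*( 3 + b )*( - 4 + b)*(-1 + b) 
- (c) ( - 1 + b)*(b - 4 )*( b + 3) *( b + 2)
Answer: b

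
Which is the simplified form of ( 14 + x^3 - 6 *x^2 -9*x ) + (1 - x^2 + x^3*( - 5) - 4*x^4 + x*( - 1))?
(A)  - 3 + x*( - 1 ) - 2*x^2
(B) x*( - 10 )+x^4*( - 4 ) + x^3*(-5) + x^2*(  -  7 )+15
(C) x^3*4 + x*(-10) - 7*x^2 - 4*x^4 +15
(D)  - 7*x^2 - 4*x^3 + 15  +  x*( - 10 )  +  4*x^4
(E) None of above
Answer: E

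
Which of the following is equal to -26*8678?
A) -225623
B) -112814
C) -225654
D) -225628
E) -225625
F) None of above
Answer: D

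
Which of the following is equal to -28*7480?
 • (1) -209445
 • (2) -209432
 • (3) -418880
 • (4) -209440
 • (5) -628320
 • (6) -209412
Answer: 4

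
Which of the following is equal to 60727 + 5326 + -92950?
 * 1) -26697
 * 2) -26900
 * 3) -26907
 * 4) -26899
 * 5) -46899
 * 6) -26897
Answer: 6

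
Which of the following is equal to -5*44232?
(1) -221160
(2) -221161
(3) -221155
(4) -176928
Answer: 1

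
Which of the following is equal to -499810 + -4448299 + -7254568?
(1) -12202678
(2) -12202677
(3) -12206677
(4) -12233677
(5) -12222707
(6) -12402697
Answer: 2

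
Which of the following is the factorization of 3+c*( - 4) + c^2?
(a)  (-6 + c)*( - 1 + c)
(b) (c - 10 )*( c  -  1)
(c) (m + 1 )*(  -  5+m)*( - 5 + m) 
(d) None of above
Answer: d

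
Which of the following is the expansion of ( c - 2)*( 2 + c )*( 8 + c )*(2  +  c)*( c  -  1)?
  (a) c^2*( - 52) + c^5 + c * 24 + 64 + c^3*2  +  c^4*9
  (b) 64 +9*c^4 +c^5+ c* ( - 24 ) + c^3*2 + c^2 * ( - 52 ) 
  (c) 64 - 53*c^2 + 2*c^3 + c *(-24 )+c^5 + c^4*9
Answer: b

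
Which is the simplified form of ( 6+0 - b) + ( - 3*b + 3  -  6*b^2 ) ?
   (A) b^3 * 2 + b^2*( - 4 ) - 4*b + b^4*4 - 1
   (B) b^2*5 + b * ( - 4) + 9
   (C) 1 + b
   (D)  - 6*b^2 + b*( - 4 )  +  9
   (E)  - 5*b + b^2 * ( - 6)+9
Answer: D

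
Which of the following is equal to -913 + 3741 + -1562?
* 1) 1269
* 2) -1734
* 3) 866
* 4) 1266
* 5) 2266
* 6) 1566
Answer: 4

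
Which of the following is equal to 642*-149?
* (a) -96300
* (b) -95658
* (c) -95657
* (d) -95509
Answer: b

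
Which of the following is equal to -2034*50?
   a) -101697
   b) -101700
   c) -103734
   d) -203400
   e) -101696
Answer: b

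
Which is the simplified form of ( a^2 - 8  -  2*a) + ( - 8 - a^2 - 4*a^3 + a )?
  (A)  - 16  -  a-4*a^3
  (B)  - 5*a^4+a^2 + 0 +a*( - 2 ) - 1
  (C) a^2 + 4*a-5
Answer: A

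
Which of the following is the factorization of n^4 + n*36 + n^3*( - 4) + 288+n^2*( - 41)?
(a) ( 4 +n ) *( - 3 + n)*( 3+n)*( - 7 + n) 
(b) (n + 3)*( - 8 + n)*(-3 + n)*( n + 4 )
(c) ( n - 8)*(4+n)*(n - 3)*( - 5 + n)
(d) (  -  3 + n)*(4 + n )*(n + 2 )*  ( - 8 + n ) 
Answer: b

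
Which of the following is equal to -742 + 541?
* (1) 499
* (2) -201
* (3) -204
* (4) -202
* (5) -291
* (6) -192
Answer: 2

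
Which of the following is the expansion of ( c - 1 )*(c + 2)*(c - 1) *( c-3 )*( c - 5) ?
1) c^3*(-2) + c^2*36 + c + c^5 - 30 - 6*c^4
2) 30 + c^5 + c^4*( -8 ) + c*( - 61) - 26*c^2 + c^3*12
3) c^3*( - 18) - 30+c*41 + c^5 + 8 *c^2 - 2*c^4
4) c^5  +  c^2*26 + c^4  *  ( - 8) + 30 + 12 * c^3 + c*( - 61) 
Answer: 4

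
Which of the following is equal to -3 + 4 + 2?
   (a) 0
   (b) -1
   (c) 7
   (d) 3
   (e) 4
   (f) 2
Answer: d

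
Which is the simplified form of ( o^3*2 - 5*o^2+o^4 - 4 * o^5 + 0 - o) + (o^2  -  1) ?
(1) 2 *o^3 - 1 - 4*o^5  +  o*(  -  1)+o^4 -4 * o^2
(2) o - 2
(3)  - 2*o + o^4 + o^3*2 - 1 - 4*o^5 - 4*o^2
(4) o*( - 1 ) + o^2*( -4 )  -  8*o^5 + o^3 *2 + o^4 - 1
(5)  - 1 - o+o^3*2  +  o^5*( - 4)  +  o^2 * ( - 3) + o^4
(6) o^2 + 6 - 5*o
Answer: 1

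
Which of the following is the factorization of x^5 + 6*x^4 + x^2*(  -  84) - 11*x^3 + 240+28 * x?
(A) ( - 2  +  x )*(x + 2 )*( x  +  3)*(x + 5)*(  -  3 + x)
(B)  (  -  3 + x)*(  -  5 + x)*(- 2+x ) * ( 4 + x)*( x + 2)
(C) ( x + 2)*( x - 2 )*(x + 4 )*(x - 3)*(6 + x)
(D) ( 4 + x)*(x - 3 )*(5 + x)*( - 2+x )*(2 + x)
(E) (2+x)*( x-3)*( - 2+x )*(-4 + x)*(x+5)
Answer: D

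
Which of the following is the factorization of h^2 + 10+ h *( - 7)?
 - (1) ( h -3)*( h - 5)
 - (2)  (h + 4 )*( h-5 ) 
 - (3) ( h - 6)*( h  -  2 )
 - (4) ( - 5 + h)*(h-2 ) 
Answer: 4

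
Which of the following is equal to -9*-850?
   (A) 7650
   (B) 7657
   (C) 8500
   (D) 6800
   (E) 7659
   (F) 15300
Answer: A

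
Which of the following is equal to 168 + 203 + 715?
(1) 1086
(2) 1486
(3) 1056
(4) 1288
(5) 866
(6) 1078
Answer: 1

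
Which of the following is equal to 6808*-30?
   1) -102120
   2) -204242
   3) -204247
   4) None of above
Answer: 4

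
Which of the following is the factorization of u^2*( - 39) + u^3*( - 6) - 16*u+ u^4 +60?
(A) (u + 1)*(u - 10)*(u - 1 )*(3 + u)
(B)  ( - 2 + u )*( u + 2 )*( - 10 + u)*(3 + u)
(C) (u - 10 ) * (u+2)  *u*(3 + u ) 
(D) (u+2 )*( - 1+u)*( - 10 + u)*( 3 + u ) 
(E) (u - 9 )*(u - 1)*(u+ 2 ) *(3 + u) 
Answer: D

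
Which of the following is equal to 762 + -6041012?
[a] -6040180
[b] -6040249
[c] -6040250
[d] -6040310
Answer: c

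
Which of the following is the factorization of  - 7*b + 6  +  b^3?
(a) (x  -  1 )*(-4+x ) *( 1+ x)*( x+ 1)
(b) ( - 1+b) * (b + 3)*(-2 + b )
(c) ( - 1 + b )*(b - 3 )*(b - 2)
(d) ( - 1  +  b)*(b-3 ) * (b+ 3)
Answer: b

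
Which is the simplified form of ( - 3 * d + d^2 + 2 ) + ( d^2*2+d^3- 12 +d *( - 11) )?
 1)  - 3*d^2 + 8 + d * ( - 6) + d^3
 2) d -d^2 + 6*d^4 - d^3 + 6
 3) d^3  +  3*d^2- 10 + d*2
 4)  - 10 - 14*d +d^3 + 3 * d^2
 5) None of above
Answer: 4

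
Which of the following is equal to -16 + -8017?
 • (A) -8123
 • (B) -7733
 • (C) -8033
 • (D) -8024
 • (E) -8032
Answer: C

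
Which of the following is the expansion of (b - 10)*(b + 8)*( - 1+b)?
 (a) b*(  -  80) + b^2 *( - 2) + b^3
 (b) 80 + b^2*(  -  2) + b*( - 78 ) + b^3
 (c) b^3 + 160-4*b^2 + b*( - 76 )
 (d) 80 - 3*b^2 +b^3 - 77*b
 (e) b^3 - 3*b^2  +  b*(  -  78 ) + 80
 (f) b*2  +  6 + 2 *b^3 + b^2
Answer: e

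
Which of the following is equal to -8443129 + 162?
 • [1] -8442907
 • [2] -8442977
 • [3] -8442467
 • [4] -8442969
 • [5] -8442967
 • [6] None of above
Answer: 5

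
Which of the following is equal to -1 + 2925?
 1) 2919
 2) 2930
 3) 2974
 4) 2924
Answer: 4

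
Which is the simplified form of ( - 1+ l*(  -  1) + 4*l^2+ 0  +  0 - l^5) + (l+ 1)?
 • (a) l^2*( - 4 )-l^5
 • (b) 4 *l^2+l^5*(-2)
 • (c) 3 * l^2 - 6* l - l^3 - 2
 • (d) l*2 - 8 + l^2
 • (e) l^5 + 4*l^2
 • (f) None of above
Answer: f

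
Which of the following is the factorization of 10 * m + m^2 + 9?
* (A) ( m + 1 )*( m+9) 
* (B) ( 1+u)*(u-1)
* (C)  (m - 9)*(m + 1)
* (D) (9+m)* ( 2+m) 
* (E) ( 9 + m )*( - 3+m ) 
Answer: A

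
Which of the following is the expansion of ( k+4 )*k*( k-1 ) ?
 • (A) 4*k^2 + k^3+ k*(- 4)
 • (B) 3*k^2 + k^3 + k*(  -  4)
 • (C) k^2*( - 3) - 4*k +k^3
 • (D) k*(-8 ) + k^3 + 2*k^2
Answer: B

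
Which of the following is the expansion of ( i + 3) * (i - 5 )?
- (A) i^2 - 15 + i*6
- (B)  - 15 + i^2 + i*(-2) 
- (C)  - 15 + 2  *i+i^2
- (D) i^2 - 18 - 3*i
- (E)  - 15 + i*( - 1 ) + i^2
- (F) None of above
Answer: B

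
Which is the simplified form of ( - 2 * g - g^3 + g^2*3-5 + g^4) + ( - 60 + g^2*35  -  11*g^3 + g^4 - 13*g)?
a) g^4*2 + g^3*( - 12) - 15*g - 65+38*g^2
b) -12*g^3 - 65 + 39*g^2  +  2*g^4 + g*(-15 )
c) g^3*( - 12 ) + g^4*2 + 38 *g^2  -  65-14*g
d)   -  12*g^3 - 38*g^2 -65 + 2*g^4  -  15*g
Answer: a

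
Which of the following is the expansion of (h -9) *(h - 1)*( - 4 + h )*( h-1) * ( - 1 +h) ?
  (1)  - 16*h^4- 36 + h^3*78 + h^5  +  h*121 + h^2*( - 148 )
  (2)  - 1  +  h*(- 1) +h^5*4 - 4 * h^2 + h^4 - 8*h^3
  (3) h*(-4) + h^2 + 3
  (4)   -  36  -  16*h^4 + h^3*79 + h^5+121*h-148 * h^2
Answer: 1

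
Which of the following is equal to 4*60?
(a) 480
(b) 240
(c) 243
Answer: b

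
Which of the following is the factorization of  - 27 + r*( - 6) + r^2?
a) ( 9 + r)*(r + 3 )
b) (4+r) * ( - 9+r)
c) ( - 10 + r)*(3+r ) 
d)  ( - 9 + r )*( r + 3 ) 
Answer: d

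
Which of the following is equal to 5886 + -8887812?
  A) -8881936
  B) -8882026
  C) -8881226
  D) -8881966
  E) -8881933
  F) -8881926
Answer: F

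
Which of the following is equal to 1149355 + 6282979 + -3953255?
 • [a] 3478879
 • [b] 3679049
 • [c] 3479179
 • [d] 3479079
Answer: d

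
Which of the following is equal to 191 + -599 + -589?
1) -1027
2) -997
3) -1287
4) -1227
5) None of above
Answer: 2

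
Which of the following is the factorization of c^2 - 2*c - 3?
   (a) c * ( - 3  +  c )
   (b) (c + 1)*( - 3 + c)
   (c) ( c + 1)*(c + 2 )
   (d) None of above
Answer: b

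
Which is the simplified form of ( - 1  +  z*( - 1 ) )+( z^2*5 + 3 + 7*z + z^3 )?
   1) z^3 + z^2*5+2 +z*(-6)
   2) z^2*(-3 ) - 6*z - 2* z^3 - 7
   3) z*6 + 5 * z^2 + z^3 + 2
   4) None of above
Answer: 3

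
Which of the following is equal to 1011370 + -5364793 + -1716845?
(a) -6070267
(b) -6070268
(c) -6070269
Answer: b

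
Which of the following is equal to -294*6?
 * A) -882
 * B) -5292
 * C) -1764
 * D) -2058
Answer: C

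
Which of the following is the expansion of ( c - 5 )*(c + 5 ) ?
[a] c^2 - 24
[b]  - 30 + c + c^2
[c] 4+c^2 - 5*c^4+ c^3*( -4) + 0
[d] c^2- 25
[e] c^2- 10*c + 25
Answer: d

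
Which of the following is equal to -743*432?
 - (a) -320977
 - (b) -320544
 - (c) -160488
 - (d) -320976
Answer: d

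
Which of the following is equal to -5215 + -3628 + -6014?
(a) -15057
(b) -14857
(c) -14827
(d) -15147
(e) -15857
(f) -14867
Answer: b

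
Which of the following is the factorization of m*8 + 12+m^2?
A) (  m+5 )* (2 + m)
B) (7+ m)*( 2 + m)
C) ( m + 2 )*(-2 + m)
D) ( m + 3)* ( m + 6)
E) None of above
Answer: E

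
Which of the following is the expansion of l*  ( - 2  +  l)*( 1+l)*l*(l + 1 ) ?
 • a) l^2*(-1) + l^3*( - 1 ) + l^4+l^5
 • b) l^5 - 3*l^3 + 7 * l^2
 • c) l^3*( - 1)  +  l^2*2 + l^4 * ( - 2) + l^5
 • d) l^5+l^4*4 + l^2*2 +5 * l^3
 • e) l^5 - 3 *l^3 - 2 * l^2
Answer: e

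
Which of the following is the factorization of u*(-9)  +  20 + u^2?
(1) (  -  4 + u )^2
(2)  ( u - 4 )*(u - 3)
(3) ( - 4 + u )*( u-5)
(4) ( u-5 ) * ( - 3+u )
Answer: 3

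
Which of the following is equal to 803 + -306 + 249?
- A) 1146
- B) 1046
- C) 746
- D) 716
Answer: C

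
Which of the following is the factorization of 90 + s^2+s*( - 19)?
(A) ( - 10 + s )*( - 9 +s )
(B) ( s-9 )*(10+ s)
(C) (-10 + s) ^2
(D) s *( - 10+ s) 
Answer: A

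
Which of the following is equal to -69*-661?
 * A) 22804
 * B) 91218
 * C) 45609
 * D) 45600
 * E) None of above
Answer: C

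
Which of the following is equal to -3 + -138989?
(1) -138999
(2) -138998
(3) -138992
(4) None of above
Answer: 3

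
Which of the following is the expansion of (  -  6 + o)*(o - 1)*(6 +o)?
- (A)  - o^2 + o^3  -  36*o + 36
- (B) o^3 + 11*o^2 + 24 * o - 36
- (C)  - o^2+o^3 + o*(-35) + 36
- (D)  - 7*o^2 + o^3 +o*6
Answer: A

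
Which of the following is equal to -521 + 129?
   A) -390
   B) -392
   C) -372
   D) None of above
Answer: B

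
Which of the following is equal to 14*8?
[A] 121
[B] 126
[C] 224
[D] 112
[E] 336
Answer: D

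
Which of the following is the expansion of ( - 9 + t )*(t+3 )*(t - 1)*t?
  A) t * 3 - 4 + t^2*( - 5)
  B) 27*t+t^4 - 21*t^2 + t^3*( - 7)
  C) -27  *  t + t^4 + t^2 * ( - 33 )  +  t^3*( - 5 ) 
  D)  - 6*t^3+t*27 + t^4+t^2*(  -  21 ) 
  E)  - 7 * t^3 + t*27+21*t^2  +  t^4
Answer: B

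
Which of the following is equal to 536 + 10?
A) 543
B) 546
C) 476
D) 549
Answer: B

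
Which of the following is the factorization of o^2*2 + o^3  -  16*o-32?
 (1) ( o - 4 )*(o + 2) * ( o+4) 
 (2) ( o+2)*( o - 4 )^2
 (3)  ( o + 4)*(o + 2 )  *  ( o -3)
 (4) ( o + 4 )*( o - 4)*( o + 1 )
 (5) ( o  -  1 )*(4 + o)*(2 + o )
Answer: 1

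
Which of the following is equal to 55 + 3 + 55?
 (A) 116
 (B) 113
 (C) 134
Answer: B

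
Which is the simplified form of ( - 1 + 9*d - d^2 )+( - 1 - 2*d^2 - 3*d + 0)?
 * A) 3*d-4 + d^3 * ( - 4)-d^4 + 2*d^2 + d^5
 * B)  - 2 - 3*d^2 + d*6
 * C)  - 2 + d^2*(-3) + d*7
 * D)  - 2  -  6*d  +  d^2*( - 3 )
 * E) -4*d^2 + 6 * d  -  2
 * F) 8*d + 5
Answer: B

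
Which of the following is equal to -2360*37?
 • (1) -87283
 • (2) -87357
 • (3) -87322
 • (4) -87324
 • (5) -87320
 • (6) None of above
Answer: 5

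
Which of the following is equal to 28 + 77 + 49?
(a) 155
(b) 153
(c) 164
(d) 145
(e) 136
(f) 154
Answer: f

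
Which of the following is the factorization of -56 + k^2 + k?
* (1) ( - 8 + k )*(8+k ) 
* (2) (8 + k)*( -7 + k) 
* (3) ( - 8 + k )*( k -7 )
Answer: 2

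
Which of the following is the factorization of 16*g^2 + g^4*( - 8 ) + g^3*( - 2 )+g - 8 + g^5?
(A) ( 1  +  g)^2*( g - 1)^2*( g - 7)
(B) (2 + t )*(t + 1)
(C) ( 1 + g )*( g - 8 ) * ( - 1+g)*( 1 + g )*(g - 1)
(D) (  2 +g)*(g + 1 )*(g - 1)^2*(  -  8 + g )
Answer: C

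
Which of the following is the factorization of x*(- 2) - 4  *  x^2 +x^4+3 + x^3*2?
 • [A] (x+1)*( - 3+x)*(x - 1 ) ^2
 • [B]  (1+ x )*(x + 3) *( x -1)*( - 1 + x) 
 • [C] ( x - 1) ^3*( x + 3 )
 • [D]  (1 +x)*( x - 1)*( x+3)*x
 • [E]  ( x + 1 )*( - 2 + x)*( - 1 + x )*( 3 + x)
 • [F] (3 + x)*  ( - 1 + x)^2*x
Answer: B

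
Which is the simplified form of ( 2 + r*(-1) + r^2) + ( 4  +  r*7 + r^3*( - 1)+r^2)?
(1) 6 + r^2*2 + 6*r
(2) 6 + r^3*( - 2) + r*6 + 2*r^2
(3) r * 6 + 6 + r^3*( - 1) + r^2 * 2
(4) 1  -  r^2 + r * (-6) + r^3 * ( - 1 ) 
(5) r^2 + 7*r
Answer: 3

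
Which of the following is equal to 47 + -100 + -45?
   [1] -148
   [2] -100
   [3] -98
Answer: 3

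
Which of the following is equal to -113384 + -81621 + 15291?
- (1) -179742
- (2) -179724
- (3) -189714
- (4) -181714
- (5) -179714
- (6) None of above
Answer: 5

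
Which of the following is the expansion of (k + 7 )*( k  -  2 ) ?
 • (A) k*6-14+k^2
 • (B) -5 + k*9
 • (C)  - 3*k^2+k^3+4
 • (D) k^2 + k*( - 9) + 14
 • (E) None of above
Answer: E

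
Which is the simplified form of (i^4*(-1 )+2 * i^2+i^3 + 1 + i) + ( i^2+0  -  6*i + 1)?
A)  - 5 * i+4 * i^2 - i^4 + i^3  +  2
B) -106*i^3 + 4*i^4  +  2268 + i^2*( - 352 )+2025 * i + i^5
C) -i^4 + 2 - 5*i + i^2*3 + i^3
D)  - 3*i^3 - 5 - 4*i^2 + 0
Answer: C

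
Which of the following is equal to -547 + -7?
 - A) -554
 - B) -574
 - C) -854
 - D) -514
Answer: A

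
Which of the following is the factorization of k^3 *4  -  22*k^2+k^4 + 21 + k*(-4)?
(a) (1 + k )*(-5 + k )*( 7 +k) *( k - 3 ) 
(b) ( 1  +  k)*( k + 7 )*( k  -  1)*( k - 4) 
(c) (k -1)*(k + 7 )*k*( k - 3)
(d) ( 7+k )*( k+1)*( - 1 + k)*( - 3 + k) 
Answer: d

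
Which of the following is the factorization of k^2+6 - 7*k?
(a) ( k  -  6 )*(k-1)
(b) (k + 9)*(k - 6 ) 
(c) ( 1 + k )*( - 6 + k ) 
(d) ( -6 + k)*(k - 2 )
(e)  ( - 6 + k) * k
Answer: a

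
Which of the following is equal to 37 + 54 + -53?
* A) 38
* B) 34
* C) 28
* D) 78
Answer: A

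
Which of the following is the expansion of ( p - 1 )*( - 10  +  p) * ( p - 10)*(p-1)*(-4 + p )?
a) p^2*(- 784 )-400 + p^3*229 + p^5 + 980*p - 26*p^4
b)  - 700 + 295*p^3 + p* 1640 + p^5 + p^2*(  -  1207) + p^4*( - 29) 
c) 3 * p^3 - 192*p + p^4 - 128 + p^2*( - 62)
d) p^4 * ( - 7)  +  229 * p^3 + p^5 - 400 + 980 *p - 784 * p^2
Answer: a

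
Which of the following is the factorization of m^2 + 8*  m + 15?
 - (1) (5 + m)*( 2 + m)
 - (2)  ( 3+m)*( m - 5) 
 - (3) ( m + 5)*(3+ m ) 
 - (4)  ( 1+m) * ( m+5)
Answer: 3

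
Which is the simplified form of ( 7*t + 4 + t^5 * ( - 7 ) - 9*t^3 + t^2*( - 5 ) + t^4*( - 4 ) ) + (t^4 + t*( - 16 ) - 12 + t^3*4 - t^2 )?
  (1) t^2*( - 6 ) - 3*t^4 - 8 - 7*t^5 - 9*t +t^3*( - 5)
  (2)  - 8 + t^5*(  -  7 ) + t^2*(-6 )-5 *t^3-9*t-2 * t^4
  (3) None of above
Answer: 1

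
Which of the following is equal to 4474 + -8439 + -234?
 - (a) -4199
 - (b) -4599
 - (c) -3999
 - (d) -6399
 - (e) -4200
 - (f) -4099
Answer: a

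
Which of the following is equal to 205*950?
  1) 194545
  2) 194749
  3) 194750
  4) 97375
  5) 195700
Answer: 3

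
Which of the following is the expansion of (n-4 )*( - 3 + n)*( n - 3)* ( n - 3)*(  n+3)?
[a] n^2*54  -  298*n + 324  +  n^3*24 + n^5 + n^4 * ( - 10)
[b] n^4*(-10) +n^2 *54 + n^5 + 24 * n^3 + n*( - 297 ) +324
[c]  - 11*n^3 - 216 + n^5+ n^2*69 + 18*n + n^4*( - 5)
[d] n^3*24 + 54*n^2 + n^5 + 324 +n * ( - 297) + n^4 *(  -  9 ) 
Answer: b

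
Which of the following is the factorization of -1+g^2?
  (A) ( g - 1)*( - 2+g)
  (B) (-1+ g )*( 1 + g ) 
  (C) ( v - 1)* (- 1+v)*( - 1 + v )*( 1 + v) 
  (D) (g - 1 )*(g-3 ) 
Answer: B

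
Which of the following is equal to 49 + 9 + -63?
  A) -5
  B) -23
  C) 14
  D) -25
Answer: A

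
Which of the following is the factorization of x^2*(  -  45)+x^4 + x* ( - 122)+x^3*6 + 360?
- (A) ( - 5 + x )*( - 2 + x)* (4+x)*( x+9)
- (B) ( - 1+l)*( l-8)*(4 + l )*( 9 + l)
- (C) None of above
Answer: A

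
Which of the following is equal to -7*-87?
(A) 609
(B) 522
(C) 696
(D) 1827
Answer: A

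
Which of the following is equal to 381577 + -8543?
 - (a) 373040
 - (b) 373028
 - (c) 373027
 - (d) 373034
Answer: d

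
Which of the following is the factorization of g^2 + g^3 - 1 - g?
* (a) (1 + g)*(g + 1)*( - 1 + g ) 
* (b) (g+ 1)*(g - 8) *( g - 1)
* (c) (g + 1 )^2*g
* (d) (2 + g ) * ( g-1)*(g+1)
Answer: a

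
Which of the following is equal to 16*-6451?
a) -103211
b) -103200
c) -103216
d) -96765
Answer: c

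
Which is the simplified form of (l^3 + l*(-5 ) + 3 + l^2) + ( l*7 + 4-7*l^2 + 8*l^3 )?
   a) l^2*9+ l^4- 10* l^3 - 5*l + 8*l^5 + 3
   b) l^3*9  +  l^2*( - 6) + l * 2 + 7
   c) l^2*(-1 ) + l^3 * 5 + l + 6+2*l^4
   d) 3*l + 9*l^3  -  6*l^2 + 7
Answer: b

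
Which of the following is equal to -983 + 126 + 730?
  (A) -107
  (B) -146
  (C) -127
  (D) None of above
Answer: C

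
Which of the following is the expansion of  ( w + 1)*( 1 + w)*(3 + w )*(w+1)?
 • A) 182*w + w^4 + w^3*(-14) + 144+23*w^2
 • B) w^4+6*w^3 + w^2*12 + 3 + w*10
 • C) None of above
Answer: B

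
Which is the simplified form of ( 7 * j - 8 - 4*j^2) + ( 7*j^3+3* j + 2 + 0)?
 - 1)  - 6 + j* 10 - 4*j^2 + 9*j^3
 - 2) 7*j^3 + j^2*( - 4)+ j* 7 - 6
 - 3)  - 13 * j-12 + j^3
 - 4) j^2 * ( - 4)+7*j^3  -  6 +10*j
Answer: 4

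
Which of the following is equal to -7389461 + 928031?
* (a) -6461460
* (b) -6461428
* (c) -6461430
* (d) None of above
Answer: c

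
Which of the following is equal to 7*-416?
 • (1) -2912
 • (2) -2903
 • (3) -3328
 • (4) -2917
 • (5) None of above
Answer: 1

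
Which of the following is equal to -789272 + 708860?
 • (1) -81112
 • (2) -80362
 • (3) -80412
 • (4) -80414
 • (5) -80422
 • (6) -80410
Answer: 3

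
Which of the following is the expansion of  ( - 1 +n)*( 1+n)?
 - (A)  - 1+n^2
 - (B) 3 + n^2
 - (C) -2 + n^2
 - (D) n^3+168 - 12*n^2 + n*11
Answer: A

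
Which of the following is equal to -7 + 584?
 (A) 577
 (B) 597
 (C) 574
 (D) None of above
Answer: A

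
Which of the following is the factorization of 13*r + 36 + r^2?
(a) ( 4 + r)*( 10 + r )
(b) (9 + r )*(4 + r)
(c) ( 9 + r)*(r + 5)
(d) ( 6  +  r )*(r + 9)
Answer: b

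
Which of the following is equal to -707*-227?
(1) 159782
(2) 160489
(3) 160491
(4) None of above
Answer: 2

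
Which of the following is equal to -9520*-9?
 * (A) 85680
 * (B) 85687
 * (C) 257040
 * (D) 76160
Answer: A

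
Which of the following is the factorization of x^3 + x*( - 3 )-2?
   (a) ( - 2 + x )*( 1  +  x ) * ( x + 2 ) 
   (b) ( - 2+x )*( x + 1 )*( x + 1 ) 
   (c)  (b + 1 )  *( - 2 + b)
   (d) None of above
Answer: b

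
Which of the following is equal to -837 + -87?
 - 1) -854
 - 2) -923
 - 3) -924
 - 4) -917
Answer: 3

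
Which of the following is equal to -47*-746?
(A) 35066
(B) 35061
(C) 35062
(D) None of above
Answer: C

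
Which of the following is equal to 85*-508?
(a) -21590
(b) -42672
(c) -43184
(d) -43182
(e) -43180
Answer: e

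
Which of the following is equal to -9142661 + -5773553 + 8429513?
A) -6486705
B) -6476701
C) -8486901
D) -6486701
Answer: D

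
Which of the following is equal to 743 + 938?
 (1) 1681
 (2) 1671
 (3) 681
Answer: 1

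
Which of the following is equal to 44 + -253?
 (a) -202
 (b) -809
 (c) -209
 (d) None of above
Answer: c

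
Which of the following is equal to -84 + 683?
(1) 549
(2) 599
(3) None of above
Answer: 2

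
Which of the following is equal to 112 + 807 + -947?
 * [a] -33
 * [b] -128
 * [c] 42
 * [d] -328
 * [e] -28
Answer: e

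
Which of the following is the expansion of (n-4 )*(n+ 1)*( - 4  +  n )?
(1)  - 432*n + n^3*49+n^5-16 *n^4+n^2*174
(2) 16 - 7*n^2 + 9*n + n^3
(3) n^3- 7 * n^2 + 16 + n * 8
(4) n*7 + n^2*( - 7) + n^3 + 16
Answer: 3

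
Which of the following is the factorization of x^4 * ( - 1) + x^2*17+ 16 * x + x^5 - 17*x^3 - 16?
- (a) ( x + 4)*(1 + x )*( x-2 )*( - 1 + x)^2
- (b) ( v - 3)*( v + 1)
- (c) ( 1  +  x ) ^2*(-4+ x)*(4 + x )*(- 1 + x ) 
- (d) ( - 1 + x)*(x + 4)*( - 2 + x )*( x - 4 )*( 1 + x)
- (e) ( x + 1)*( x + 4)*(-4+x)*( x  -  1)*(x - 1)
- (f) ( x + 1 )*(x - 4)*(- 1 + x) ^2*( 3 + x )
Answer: e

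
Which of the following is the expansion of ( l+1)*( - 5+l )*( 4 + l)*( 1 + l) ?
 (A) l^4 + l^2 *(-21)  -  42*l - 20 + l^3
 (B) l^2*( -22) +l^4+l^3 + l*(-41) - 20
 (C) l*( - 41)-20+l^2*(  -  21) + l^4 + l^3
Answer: C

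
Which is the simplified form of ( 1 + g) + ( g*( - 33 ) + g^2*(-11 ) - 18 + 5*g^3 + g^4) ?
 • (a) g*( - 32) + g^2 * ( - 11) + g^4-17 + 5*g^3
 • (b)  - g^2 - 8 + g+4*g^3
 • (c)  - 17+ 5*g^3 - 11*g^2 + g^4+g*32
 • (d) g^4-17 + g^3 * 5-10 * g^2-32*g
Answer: a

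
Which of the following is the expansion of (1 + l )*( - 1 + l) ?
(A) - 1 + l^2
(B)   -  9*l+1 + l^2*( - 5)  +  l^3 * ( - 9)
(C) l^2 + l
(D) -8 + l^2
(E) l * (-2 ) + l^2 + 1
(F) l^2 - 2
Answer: A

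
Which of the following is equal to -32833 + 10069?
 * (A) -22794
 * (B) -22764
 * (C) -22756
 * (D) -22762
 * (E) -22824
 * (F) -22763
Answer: B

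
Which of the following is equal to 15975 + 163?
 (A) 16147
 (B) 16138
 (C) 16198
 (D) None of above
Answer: B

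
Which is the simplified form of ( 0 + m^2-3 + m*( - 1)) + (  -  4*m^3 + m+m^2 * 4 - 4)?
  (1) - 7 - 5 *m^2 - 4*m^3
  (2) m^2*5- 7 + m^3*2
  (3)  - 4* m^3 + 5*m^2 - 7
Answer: 3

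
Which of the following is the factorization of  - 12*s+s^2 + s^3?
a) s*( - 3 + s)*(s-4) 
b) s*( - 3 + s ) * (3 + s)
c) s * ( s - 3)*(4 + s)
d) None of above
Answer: c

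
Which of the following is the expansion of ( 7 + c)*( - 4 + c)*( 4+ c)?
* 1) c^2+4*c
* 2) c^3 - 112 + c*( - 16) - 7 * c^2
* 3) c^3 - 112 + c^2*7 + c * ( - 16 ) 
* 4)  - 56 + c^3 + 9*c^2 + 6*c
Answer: 3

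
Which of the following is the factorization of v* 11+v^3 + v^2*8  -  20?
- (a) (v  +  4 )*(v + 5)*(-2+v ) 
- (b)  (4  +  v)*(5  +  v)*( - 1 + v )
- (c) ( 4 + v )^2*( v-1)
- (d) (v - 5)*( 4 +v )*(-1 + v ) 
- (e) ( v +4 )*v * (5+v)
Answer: b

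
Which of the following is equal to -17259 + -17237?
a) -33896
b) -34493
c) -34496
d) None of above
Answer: c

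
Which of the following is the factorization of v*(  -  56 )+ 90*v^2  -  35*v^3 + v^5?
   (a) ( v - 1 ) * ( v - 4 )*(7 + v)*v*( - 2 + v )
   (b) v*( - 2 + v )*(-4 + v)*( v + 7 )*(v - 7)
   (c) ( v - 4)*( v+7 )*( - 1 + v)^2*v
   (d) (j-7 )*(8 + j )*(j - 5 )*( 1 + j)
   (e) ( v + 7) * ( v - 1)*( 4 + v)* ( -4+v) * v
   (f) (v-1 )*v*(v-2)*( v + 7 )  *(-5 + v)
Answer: a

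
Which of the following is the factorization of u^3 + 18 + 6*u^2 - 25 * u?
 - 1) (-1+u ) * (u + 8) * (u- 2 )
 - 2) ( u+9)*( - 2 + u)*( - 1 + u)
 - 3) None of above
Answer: 2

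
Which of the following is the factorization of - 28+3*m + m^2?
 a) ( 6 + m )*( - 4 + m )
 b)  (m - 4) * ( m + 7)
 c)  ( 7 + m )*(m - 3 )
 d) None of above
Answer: b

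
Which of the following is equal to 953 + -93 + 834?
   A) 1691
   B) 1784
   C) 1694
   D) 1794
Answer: C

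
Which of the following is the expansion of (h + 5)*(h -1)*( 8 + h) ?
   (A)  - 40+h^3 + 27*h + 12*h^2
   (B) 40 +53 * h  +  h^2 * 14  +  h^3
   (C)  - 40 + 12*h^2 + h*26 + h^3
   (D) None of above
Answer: A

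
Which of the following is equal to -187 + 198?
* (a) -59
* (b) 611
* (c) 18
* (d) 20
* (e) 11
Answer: e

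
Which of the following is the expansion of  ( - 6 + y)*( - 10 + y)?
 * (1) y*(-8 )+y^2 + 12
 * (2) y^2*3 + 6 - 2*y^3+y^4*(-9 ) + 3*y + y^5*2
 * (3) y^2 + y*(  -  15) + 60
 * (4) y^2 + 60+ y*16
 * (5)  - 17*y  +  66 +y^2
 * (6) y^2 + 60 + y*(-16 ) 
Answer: 6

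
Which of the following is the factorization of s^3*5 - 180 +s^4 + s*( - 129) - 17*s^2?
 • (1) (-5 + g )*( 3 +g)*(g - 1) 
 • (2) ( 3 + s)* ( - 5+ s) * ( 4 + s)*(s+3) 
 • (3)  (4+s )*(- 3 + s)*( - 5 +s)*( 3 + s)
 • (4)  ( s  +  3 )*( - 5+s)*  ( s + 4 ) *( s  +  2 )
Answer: 2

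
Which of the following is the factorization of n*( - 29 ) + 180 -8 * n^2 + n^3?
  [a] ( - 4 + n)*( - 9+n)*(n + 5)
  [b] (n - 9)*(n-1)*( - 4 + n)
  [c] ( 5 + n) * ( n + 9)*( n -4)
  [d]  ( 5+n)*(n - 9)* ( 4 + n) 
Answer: a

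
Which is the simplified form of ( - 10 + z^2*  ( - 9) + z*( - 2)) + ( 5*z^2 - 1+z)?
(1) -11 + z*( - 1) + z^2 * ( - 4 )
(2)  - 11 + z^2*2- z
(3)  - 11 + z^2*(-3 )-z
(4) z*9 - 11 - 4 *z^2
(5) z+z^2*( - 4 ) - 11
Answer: 1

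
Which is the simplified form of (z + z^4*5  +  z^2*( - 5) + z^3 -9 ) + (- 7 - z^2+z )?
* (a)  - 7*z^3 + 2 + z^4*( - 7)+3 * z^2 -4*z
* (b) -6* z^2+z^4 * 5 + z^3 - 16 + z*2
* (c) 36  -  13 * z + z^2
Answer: b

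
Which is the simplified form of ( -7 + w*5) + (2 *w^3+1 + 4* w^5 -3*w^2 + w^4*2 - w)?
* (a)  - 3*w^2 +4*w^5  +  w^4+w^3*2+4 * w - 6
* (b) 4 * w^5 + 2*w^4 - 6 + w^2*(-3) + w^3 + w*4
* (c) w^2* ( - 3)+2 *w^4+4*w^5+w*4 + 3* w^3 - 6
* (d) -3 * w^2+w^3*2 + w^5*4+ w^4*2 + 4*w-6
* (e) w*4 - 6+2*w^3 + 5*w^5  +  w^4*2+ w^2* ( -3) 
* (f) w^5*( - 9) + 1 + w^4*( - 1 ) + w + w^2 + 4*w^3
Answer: d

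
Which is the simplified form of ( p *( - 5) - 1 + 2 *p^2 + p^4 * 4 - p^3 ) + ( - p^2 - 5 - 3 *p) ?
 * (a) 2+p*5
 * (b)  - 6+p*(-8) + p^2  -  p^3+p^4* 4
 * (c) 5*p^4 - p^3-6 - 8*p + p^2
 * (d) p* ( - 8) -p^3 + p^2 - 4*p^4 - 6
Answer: b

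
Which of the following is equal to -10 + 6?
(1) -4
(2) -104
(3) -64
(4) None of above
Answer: 1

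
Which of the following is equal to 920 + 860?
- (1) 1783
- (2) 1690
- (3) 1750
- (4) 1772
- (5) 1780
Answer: 5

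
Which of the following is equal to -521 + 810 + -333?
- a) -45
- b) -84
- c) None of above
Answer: c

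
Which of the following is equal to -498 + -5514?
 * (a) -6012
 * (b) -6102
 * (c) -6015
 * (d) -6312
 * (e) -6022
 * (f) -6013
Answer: a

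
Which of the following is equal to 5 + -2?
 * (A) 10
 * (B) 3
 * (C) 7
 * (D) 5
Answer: B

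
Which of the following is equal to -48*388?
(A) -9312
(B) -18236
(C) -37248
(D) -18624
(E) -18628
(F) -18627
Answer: D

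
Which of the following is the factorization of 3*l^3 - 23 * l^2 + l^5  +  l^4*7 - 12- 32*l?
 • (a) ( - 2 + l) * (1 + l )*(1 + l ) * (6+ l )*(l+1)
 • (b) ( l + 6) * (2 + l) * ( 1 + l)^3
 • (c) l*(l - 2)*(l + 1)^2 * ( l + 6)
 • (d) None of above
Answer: a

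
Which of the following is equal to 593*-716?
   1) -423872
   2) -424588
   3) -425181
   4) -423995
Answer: 2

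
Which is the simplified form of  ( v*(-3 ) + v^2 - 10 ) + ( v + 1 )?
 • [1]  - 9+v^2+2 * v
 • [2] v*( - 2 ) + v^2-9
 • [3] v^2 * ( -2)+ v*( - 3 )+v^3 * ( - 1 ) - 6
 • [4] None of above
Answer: 2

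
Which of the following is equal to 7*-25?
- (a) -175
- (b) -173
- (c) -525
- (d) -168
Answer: a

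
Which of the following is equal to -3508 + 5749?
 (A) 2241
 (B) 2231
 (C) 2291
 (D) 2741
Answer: A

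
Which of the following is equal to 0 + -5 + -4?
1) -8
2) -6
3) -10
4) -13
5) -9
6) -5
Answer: 5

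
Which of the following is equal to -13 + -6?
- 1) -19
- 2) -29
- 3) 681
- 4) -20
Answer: 1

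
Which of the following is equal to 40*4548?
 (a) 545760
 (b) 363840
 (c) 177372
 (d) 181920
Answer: d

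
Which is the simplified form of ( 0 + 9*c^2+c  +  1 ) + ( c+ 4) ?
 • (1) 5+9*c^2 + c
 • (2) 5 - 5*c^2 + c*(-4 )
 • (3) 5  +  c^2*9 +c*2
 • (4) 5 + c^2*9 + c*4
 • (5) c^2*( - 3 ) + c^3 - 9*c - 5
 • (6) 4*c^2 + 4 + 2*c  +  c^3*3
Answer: 3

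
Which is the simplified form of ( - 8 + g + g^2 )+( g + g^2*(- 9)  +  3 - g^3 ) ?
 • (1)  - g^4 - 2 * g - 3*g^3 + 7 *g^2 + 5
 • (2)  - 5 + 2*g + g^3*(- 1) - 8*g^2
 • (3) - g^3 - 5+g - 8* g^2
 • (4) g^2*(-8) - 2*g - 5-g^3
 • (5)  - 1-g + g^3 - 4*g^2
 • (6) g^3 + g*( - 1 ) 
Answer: 2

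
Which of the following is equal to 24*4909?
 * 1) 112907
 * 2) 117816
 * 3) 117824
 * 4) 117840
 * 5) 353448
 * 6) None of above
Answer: 2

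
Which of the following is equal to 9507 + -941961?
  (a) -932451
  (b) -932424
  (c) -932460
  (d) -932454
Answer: d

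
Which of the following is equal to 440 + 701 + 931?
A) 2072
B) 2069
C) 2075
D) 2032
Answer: A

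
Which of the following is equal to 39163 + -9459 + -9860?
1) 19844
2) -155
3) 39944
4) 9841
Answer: 1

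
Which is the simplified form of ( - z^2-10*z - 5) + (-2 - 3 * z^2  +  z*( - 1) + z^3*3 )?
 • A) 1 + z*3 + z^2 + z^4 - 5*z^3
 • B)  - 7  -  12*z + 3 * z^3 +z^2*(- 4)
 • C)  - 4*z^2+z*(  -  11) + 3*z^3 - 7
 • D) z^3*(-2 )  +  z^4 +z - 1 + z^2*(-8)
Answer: C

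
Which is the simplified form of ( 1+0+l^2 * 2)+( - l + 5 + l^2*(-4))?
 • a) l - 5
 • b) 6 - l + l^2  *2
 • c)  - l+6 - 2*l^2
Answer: c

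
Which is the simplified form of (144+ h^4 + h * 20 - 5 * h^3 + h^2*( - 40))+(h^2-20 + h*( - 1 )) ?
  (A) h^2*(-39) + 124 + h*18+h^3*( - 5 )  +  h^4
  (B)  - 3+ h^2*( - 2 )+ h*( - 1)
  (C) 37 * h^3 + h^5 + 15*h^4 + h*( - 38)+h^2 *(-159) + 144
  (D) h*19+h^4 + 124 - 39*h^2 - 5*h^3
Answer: D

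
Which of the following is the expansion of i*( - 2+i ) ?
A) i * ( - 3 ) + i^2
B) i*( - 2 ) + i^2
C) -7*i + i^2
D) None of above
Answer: B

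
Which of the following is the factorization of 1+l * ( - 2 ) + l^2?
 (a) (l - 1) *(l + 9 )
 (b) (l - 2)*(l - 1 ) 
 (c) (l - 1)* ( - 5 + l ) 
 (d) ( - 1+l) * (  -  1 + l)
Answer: d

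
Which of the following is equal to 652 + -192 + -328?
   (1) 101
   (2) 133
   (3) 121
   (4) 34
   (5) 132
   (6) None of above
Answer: 5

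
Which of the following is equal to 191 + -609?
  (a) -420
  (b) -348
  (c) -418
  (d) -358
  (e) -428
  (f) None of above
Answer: c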